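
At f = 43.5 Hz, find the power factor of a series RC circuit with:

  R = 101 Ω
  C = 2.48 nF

Step 1 — Angular frequency: ω = 2π·f = 2π·43.5 = 273.3 rad/s.
Step 2 — Component impedances:
  R: Z = R = 101 Ω
  C: Z = 1/(jωC) = -j/(ω·C) = 0 - j1.475e+06 Ω
Step 3 — Series combination: Z_total = R + C = 101 - j1.475e+06 Ω = 1.475e+06∠-90.0° Ω.
Step 4 — Power factor: PF = cos(φ) = Re(Z)/|Z| = 101/1.4753e+06 = 6.846e-05.
Step 5 — Type: Im(Z) = -1.475e+06 ⇒ leading (phase φ = -90.0°).

PF = 6.846e-05 (leading, φ = -90.0°)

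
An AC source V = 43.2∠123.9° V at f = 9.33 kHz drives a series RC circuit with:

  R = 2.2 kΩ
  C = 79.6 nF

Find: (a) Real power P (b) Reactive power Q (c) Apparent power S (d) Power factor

Step 1 — Angular frequency: ω = 2π·f = 2π·9330 = 5.862e+04 rad/s.
Step 2 — Component impedances:
  R: Z = R = 2200 Ω
  C: Z = 1/(jωC) = -j/(ω·C) = 0 - j214.3 Ω
Step 3 — Series combination: Z_total = R + C = 2200 - j214.3 Ω = 2210∠-5.6° Ω.
Step 4 — Source phasor: V = 43.2∠123.9° V = -24.09 + j35.86 V.
Step 5 — Current: I = V / Z = -0.01242 + j0.01509 A = 0.01954∠129.5° A.
Step 6 — Complex power: S = V·I* = 0.8403 - j0.08186 VA.
Step 7 — Real power: P = Re(S) = 0.8403 W.
Step 8 — Reactive power: Q = Im(S) = -0.08186 VAR.
Step 9 — Apparent power: |S| = 0.8443 VA.
Step 10 — Power factor: PF = P/|S| = 0.9953 (leading).

(a) P = 0.8403 W  (b) Q = -0.08186 VAR  (c) S = 0.8443 VA  (d) PF = 0.9953 (leading)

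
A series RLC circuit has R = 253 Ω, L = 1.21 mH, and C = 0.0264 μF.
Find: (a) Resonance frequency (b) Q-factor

Step 1 — Resonance condition Im(Z)=0 gives ω₀ = 1/√(LC).
Step 2 — ω₀ = 1/√(0.00121·2.64e-08) = 1.769e+05 rad/s.
Step 3 — f₀ = ω₀/(2π) = 2.816e+04 Hz.
Step 4 — Series Q: Q = ω₀L/R = 1.769e+05·0.00121/253 = 0.8462.

(a) f₀ = 2.816e+04 Hz  (b) Q = 0.8462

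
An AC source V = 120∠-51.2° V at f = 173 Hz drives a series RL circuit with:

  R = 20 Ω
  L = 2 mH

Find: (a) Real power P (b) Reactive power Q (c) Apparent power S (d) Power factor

Step 1 — Angular frequency: ω = 2π·f = 2π·173 = 1087 rad/s.
Step 2 — Component impedances:
  R: Z = R = 20 Ω
  L: Z = jωL = j·1087·0.002 = 0 + j2.174 Ω
Step 3 — Series combination: Z_total = R + L = 20 + j2.174 Ω = 20.12∠6.2° Ω.
Step 4 — Source phasor: V = 120∠-51.2° V = 75.19 - j93.52 V.
Step 5 — Current: I = V / Z = 3.213 - j5.025 A = 5.965∠-57.4° A.
Step 6 — Complex power: S = V·I* = 711.6 + j77.35 VA.
Step 7 — Real power: P = Re(S) = 711.6 W.
Step 8 — Reactive power: Q = Im(S) = 77.35 VAR.
Step 9 — Apparent power: |S| = 715.8 VA.
Step 10 — Power factor: PF = P/|S| = 0.9941 (lagging).

(a) P = 711.6 W  (b) Q = 77.35 VAR  (c) S = 715.8 VA  (d) PF = 0.9941 (lagging)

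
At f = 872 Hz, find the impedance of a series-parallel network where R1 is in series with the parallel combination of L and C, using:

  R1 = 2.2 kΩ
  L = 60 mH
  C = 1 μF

Step 1 — Angular frequency: ω = 2π·f = 2π·872 = 5479 rad/s.
Step 2 — Component impedances:
  R1: Z = R = 2200 Ω
  L: Z = jωL = j·5479·0.06 = 0 + j328.7 Ω
  C: Z = 1/(jωC) = -j/(ω·C) = 0 - j182.5 Ω
Step 3 — Parallel branch: L || C = 1/(1/L + 1/C) = 0 - j410.3 Ω.
Step 4 — Series with R1: Z_total = R1 + (L || C) = 2200 - j410.3 Ω = 2238∠-10.6° Ω.

Z = 2200 - j410.3 Ω = 2238∠-10.6° Ω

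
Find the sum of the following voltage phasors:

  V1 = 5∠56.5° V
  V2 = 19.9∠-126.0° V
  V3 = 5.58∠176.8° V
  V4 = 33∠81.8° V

Step 1 — Convert each phasor to rectangular form:
  V1 = 5·(cos(56.5°) + j·sin(56.5°)) = 2.76 + j4.169 V
  V2 = 19.9·(cos(-126.0°) + j·sin(-126.0°)) = -11.7 - j16.1 V
  V3 = 5.58·(cos(176.8°) + j·sin(176.8°)) = -5.571 + j0.3115 V
  V4 = 33·(cos(81.8°) + j·sin(81.8°)) = 4.707 + j32.66 V
Step 2 — Sum components: V_total = -9.802 + j21.04 V.
Step 3 — Convert to polar: |V_total| = 23.21 V, ∠V_total = 115.0°.

V_total = 23.21∠115.0° V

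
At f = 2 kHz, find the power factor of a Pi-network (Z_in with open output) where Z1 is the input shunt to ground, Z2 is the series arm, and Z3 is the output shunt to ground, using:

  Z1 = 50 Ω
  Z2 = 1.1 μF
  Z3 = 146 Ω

Step 1 — Angular frequency: ω = 2π·f = 2π·2000 = 1.257e+04 rad/s.
Step 2 — Component impedances:
  Z1: Z = R = 50 Ω
  Z2: Z = 1/(jωC) = -j/(ω·C) = 0 - j72.34 Ω
  Z3: Z = R = 146 Ω
Step 3 — With open output, the series arm Z2 and the output shunt Z3 appear in series to ground: Z2 + Z3 = 146 - j72.34 Ω.
Step 4 — Parallel with input shunt Z1: Z_in = Z1 || (Z2 + Z3) = 38.77 - j4.143 Ω = 38.99∠-6.1° Ω.
Step 5 — Power factor: PF = cos(φ) = Re(Z)/|Z| = 38.774/38.995 = 0.9943.
Step 6 — Type: Im(Z) = -4.143 ⇒ leading (phase φ = -6.1°).

PF = 0.9943 (leading, φ = -6.1°)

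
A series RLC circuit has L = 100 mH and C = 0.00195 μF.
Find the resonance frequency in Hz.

Step 1 — Resonance condition Im(Z)=0 gives ω₀ = 1/√(LC).
Step 2 — ω₀ = 1/√(0.1·1.95e-09) = 7.161e+04 rad/s.
Step 3 — f₀ = ω₀/(2π) = 1.14e+04 Hz.

f₀ = 1.14e+04 Hz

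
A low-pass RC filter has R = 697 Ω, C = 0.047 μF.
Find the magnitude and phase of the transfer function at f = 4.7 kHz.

Step 1 — Angular frequency: ω = 2π·4700 = 2.953e+04 rad/s.
Step 2 — Transfer function: H(jω) = 1/(1 + jωRC).
Step 3 — Denominator: 1 + jωRC = 1 + j·2.953e+04·697·4.7e-08 = 1 + j0.9674.
Step 4 — H = 0.5166 - j0.4997.
Step 5 — Magnitude: |H| = 0.7187 (-2.9 dB); phase: φ = -44.1°.

|H| = 0.7187 (-2.9 dB), φ = -44.1°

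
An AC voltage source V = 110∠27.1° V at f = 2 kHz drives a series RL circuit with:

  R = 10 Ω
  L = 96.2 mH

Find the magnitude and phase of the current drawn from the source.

Step 1 — Angular frequency: ω = 2π·f = 2π·2000 = 1.257e+04 rad/s.
Step 2 — Component impedances:
  R: Z = R = 10 Ω
  L: Z = jωL = j·1.257e+04·0.0962 = 0 + j1209 Ω
Step 3 — Series combination: Z_total = R + L = 10 + j1209 Ω = 1209∠89.5° Ω.
Step 4 — Source phasor: V = 110∠27.1° V = 97.92 + j50.11 V.
Step 5 — Ohm's law: I = V / Z_total = (97.92 + j50.11) / (10 + j1209) = 0.04212 - j0.08065 A.
Step 6 — Convert to polar: |I| = 0.09099 A, ∠I = -62.4°.

I = 0.09099∠-62.4° A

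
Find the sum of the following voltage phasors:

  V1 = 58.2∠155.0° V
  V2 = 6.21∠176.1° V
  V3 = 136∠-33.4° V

Step 1 — Convert each phasor to rectangular form:
  V1 = 58.2·(cos(155.0°) + j·sin(155.0°)) = -52.75 + j24.6 V
  V2 = 6.21·(cos(176.1°) + j·sin(176.1°)) = -6.196 + j0.4224 V
  V3 = 136·(cos(-33.4°) + j·sin(-33.4°)) = 113.5 - j74.87 V
Step 2 — Sum components: V_total = 54.6 - j49.85 V.
Step 3 — Convert to polar: |V_total| = 73.93 V, ∠V_total = -42.4°.

V_total = 73.93∠-42.4° V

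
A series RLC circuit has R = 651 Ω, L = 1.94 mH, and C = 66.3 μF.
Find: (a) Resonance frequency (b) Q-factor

Step 1 — Resonance condition Im(Z)=0 gives ω₀ = 1/√(LC).
Step 2 — ω₀ = 1/√(0.00194·6.63e-05) = 2788 rad/s.
Step 3 — f₀ = ω₀/(2π) = 443.8 Hz.
Step 4 — Series Q: Q = ω₀L/R = 2788·0.00194/651 = 0.008309.

(a) f₀ = 443.8 Hz  (b) Q = 0.008309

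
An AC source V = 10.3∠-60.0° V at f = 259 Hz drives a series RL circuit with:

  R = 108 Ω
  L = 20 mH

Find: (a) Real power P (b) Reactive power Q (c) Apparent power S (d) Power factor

Step 1 — Angular frequency: ω = 2π·f = 2π·259 = 1627 rad/s.
Step 2 — Component impedances:
  R: Z = R = 108 Ω
  L: Z = jωL = j·1627·0.02 = 0 + j32.55 Ω
Step 3 — Series combination: Z_total = R + L = 108 + j32.55 Ω = 112.8∠16.8° Ω.
Step 4 — Source phasor: V = 10.3∠-60.0° V = 5.15 - j8.92 V.
Step 5 — Current: I = V / Z = 0.0209 - j0.08889 A = 0.09131∠-76.8° A.
Step 6 — Complex power: S = V·I* = 0.9005 + j0.2714 VA.
Step 7 — Real power: P = Re(S) = 0.9005 W.
Step 8 — Reactive power: Q = Im(S) = 0.2714 VAR.
Step 9 — Apparent power: |S| = 0.9405 VA.
Step 10 — Power factor: PF = P/|S| = 0.9575 (lagging).

(a) P = 0.9005 W  (b) Q = 0.2714 VAR  (c) S = 0.9405 VA  (d) PF = 0.9575 (lagging)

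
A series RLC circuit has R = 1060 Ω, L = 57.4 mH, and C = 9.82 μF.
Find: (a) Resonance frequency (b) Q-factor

Step 1 — Resonance condition Im(Z)=0 gives ω₀ = 1/√(LC).
Step 2 — ω₀ = 1/√(0.0574·9.82e-06) = 1332 rad/s.
Step 3 — f₀ = ω₀/(2π) = 212 Hz.
Step 4 — Series Q: Q = ω₀L/R = 1332·0.0574/1060 = 0.07213.

(a) f₀ = 212 Hz  (b) Q = 0.07213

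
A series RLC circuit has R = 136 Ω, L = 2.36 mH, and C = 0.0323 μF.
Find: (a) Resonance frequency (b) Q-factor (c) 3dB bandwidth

Step 1 — Resonance: ω₀ = 1/√(LC) = 1/√(0.00236·3.23e-08) = 1.145e+05 rad/s.
Step 2 — f₀ = ω₀/(2π) = 1.823e+04 Hz.
Step 3 — Series Q: Q = ω₀L/R = 1.145e+05·0.00236/136 = 1.988.
Step 4 — Bandwidth: Δω = ω₀/Q = 5.763e+04 rad/s; BW = Δω/(2π) = 9172 Hz.

(a) f₀ = 1.823e+04 Hz  (b) Q = 1.988  (c) BW = 9172 Hz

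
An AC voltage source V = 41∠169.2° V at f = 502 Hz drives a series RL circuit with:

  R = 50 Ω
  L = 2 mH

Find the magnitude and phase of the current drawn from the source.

Step 1 — Angular frequency: ω = 2π·f = 2π·502 = 3154 rad/s.
Step 2 — Component impedances:
  R: Z = R = 50 Ω
  L: Z = jωL = j·3154·0.002 = 0 + j6.308 Ω
Step 3 — Series combination: Z_total = R + L = 50 + j6.308 Ω = 50.4∠7.2° Ω.
Step 4 — Source phasor: V = 41∠169.2° V = -40.27 + j7.683 V.
Step 5 — Ohm's law: I = V / Z_total = (-40.27 + j7.683) / (50 + j6.308) = -0.7738 + j0.2513 A.
Step 6 — Convert to polar: |I| = 0.8136 A, ∠I = 162.0°.

I = 0.8136∠162.0° A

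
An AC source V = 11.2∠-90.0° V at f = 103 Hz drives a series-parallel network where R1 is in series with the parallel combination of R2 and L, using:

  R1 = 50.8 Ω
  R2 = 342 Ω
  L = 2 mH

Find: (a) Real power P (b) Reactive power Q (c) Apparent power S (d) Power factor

Step 1 — Angular frequency: ω = 2π·f = 2π·103 = 647.2 rad/s.
Step 2 — Component impedances:
  R1: Z = R = 50.8 Ω
  R2: Z = R = 342 Ω
  L: Z = jωL = j·647.2·0.002 = 0 + j1.294 Ω
Step 3 — Parallel branch: R2 || L = 1/(1/R2 + 1/L) = 0.004898 + j1.294 Ω.
Step 4 — Series with R1: Z_total = R1 + (R2 || L) = 50.8 + j1.294 Ω = 50.82∠1.5° Ω.
Step 5 — Source phasor: V = 11.2∠-90.0° V = 0 - j11.2 V.
Step 6 — Current: I = V / Z = -0.005613 - j0.2203 A = 0.2204∠-91.5° A.
Step 7 — Complex power: S = V·I* = 2.467 + j0.06286 VA.
Step 8 — Real power: P = Re(S) = 2.467 W.
Step 9 — Reactive power: Q = Im(S) = 0.06286 VAR.
Step 10 — Apparent power: |S| = 2.468 VA.
Step 11 — Power factor: PF = P/|S| = 0.9997 (lagging).

(a) P = 2.467 W  (b) Q = 0.06286 VAR  (c) S = 2.468 VA  (d) PF = 0.9997 (lagging)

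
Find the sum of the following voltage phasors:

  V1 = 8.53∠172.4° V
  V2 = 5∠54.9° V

Step 1 — Convert each phasor to rectangular form:
  V1 = 8.53·(cos(172.4°) + j·sin(172.4°)) = -8.455 + j1.128 V
  V2 = 5·(cos(54.9°) + j·sin(54.9°)) = 2.875 + j4.091 V
Step 2 — Sum components: V_total = -5.58 + j5.219 V.
Step 3 — Convert to polar: |V_total| = 7.64 V, ∠V_total = 136.9°.

V_total = 7.64∠136.9° V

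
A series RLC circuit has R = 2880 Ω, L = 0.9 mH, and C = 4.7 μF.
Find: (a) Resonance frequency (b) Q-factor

Step 1 — Resonance condition Im(Z)=0 gives ω₀ = 1/√(LC).
Step 2 — ω₀ = 1/√(0.0009·4.7e-06) = 1.538e+04 rad/s.
Step 3 — f₀ = ω₀/(2π) = 2447 Hz.
Step 4 — Series Q: Q = ω₀L/R = 1.538e+04·0.0009/2880 = 0.004805.

(a) f₀ = 2447 Hz  (b) Q = 0.004805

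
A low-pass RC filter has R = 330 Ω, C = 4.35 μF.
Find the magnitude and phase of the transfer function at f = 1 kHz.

Step 1 — Angular frequency: ω = 2π·1000 = 6283 rad/s.
Step 2 — Transfer function: H(jω) = 1/(1 + jωRC).
Step 3 — Denominator: 1 + jωRC = 1 + j·6283·330·4.35e-06 = 1 + j9.02.
Step 4 — H = 0.01214 - j0.1095.
Step 5 — Magnitude: |H| = 0.1102 (-19.2 dB); phase: φ = -83.7°.

|H| = 0.1102 (-19.2 dB), φ = -83.7°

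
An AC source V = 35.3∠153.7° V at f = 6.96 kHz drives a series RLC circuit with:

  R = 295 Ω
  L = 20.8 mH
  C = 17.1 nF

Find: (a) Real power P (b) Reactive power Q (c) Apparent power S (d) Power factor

Step 1 — Angular frequency: ω = 2π·f = 2π·6960 = 4.373e+04 rad/s.
Step 2 — Component impedances:
  R: Z = R = 295 Ω
  L: Z = jωL = j·4.373e+04·0.0208 = 0 + j909.6 Ω
  C: Z = 1/(jωC) = -j/(ω·C) = 0 - j1337 Ω
Step 3 — Series combination: Z_total = R + L + C = 295 - j427.7 Ω = 519.5∠-55.4° Ω.
Step 4 — Source phasor: V = 35.3∠153.7° V = -31.65 + j15.64 V.
Step 5 — Current: I = V / Z = -0.05937 - j0.03305 A = 0.06795∠-150.9° A.
Step 6 — Complex power: S = V·I* = 1.362 - j1.974 VA.
Step 7 — Real power: P = Re(S) = 1.362 W.
Step 8 — Reactive power: Q = Im(S) = -1.974 VAR.
Step 9 — Apparent power: |S| = 2.398 VA.
Step 10 — Power factor: PF = P/|S| = 0.5678 (leading).

(a) P = 1.362 W  (b) Q = -1.974 VAR  (c) S = 2.398 VA  (d) PF = 0.5678 (leading)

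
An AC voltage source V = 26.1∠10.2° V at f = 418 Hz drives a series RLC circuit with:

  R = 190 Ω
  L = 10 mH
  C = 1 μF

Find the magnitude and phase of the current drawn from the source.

Step 1 — Angular frequency: ω = 2π·f = 2π·418 = 2626 rad/s.
Step 2 — Component impedances:
  R: Z = R = 190 Ω
  L: Z = jωL = j·2626·0.01 = 0 + j26.26 Ω
  C: Z = 1/(jωC) = -j/(ω·C) = 0 - j380.8 Ω
Step 3 — Series combination: Z_total = R + L + C = 190 - j354.5 Ω = 402.2∠-61.8° Ω.
Step 4 — Source phasor: V = 26.1∠10.2° V = 25.69 + j4.622 V.
Step 5 — Ohm's law: I = V / Z_total = (25.69 + j4.622) / (190 - j354.5) = 0.02004 + j0.06172 A.
Step 6 — Convert to polar: |I| = 0.06489 A, ∠I = 72.0°.

I = 0.06489∠72.0° A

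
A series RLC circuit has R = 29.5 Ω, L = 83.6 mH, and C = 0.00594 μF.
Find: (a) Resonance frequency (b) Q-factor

Step 1 — Resonance condition Im(Z)=0 gives ω₀ = 1/√(LC).
Step 2 — ω₀ = 1/√(0.0836·5.94e-09) = 4.487e+04 rad/s.
Step 3 — f₀ = ω₀/(2π) = 7142 Hz.
Step 4 — Series Q: Q = ω₀L/R = 4.487e+04·0.0836/29.5 = 127.2.

(a) f₀ = 7142 Hz  (b) Q = 127.2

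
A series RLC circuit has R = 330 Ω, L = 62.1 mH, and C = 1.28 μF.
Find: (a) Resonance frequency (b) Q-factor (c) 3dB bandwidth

Step 1 — Resonance condition Im(Z)=0 gives ω₀ = 1/√(LC).
Step 2 — ω₀ = 1/√(0.0621·1.28e-06) = 3547 rad/s.
Step 3 — f₀ = ω₀/(2π) = 564.5 Hz.
Step 4 — Series Q: Q = ω₀L/R = 3547·0.0621/330 = 0.6675.
Step 5 — 3dB bandwidth: Δω = ω₀/Q = 5314 rad/s; BW = Δω/(2π) = 845.8 Hz.

(a) f₀ = 564.5 Hz  (b) Q = 0.6675  (c) BW = 845.8 Hz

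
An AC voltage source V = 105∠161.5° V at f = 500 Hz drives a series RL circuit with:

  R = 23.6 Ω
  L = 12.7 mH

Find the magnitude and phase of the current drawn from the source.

Step 1 — Angular frequency: ω = 2π·f = 2π·500 = 3142 rad/s.
Step 2 — Component impedances:
  R: Z = R = 23.6 Ω
  L: Z = jωL = j·3142·0.0127 = 0 + j39.9 Ω
Step 3 — Series combination: Z_total = R + L = 23.6 + j39.9 Ω = 46.36∠59.4° Ω.
Step 4 — Source phasor: V = 105∠161.5° V = -99.57 + j33.32 V.
Step 5 — Ohm's law: I = V / Z_total = (-99.57 + j33.32) / (23.6 + j39.9) = -0.475 + j2.215 A.
Step 6 — Convert to polar: |I| = 2.265 A, ∠I = 102.1°.

I = 2.265∠102.1° A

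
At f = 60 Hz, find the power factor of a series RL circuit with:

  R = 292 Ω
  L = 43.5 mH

Step 1 — Angular frequency: ω = 2π·f = 2π·60 = 377 rad/s.
Step 2 — Component impedances:
  R: Z = R = 292 Ω
  L: Z = jωL = j·377·0.0435 = 0 + j16.4 Ω
Step 3 — Series combination: Z_total = R + L = 292 + j16.4 Ω = 292.5∠3.2° Ω.
Step 4 — Power factor: PF = cos(φ) = Re(Z)/|Z| = 292/292.46 = 0.9984.
Step 5 — Type: Im(Z) = 16.4 ⇒ lagging (phase φ = 3.2°).

PF = 0.9984 (lagging, φ = 3.2°)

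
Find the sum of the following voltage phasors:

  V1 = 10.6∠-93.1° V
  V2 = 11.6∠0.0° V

Step 1 — Convert each phasor to rectangular form:
  V1 = 10.6·(cos(-93.1°) + j·sin(-93.1°)) = -0.5732 - j10.58 V
  V2 = 11.6·(cos(0.0°) + j·sin(0.0°)) = 11.6 V
Step 2 — Sum components: V_total = 11.03 - j10.58 V.
Step 3 — Convert to polar: |V_total| = 15.28 V, ∠V_total = -43.8°.

V_total = 15.28∠-43.8° V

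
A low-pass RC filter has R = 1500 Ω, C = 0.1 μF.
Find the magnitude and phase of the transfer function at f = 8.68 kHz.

Step 1 — Angular frequency: ω = 2π·8680 = 5.454e+04 rad/s.
Step 2 — Transfer function: H(jω) = 1/(1 + jωRC).
Step 3 — Denominator: 1 + jωRC = 1 + j·5.454e+04·1500·1e-07 = 1 + j8.181.
Step 4 — H = 0.01472 - j0.1204.
Step 5 — Magnitude: |H| = 0.1213 (-18.3 dB); phase: φ = -83.0°.

|H| = 0.1213 (-18.3 dB), φ = -83.0°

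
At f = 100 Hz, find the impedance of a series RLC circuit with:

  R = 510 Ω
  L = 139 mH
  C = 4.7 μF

Step 1 — Angular frequency: ω = 2π·f = 2π·100 = 628.3 rad/s.
Step 2 — Component impedances:
  R: Z = R = 510 Ω
  L: Z = jωL = j·628.3·0.139 = 0 + j87.34 Ω
  C: Z = 1/(jωC) = -j/(ω·C) = 0 - j338.6 Ω
Step 3 — Series combination: Z_total = R + L + C = 510 - j251.3 Ω = 568.5∠-26.2° Ω.

Z = 510 - j251.3 Ω = 568.5∠-26.2° Ω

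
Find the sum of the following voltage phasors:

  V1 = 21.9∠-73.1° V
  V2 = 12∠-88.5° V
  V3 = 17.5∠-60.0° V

Step 1 — Convert each phasor to rectangular form:
  V1 = 21.9·(cos(-73.1°) + j·sin(-73.1°)) = 6.366 - j20.95 V
  V2 = 12·(cos(-88.5°) + j·sin(-88.5°)) = 0.3141 - j12 V
  V3 = 17.5·(cos(-60.0°) + j·sin(-60.0°)) = 8.75 - j15.16 V
Step 2 — Sum components: V_total = 15.43 - j48.11 V.
Step 3 — Convert to polar: |V_total| = 50.52 V, ∠V_total = -72.2°.

V_total = 50.52∠-72.2° V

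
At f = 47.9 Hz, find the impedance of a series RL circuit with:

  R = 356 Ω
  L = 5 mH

Step 1 — Angular frequency: ω = 2π·f = 2π·47.9 = 301 rad/s.
Step 2 — Component impedances:
  R: Z = R = 356 Ω
  L: Z = jωL = j·301·0.005 = 0 + j1.505 Ω
Step 3 — Series combination: Z_total = R + L = 356 + j1.505 Ω = 356∠0.2° Ω.

Z = 356 + j1.505 Ω = 356∠0.2° Ω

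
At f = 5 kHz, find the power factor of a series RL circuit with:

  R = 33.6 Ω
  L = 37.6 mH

Step 1 — Angular frequency: ω = 2π·f = 2π·5000 = 3.142e+04 rad/s.
Step 2 — Component impedances:
  R: Z = R = 33.6 Ω
  L: Z = jωL = j·3.142e+04·0.0376 = 0 + j1181 Ω
Step 3 — Series combination: Z_total = R + L = 33.6 + j1181 Ω = 1182∠88.4° Ω.
Step 4 — Power factor: PF = cos(φ) = Re(Z)/|Z| = 33.6/1182 = 0.02843.
Step 5 — Type: Im(Z) = 1181 ⇒ lagging (phase φ = 88.4°).

PF = 0.02843 (lagging, φ = 88.4°)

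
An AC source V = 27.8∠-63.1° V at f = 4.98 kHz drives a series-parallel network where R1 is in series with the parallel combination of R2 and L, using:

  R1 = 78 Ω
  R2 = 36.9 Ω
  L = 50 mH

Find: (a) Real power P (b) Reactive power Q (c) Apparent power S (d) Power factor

Step 1 — Angular frequency: ω = 2π·f = 2π·4980 = 3.129e+04 rad/s.
Step 2 — Component impedances:
  R1: Z = R = 78 Ω
  R2: Z = R = 36.9 Ω
  L: Z = jωL = j·3.129e+04·0.05 = 0 + j1565 Ω
Step 3 — Parallel branch: R2 || L = 1/(1/R2 + 1/L) = 36.88 + j0.8698 Ω.
Step 4 — Series with R1: Z_total = R1 + (R2 || L) = 114.9 + j0.8698 Ω = 114.9∠0.4° Ω.
Step 5 — Source phasor: V = 27.8∠-63.1° V = 12.58 - j24.79 V.
Step 6 — Current: I = V / Z = 0.1078 - j0.2166 A = 0.242∠-63.5° A.
Step 7 — Complex power: S = V·I* = 6.727 + j0.05093 VA.
Step 8 — Real power: P = Re(S) = 6.727 W.
Step 9 — Reactive power: Q = Im(S) = 0.05093 VAR.
Step 10 — Apparent power: |S| = 6.727 VA.
Step 11 — Power factor: PF = P/|S| = 1 (lagging).

(a) P = 6.727 W  (b) Q = 0.05093 VAR  (c) S = 6.727 VA  (d) PF = 1 (lagging)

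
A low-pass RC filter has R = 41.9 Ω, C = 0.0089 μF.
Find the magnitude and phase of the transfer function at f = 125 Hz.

Step 1 — Angular frequency: ω = 2π·125 = 785.4 rad/s.
Step 2 — Transfer function: H(jω) = 1/(1 + jωRC).
Step 3 — Denominator: 1 + jωRC = 1 + j·785.4·41.9·8.9e-09 = 1 + j0.0002929.
Step 4 — H = 1 - j0.0002929.
Step 5 — Magnitude: |H| = 1 (-0.0 dB); phase: φ = -0.0°.

|H| = 1 (-0.0 dB), φ = -0.0°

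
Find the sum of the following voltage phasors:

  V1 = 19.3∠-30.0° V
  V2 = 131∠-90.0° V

Step 1 — Convert each phasor to rectangular form:
  V1 = 19.3·(cos(-30.0°) + j·sin(-30.0°)) = 16.71 - j9.65 V
  V2 = 131·(cos(-90.0°) + j·sin(-90.0°)) = 0 - j131 V
Step 2 — Sum components: V_total = 16.71 - j140.7 V.
Step 3 — Convert to polar: |V_total| = 141.6 V, ∠V_total = -83.2°.

V_total = 141.6∠-83.2° V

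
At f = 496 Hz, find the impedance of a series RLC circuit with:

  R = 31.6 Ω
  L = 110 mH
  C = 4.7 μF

Step 1 — Angular frequency: ω = 2π·f = 2π·496 = 3116 rad/s.
Step 2 — Component impedances:
  R: Z = R = 31.6 Ω
  L: Z = jωL = j·3116·0.11 = 0 + j342.8 Ω
  C: Z = 1/(jωC) = -j/(ω·C) = 0 - j68.27 Ω
Step 3 — Series combination: Z_total = R + L + C = 31.6 + j274.5 Ω = 276.4∠83.4° Ω.

Z = 31.6 + j274.5 Ω = 276.4∠83.4° Ω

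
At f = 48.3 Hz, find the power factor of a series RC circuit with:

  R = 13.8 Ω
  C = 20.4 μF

Step 1 — Angular frequency: ω = 2π·f = 2π·48.3 = 303.5 rad/s.
Step 2 — Component impedances:
  R: Z = R = 13.8 Ω
  C: Z = 1/(jωC) = -j/(ω·C) = 0 - j161.5 Ω
Step 3 — Series combination: Z_total = R + C = 13.8 - j161.5 Ω = 162.1∠-85.1° Ω.
Step 4 — Power factor: PF = cos(φ) = Re(Z)/|Z| = 13.8/162.115 = 0.08512.
Step 5 — Type: Im(Z) = -161.5 ⇒ leading (phase φ = -85.1°).

PF = 0.08512 (leading, φ = -85.1°)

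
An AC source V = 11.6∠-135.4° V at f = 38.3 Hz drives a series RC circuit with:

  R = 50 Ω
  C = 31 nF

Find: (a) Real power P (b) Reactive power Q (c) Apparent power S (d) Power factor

Step 1 — Angular frequency: ω = 2π·f = 2π·38.3 = 240.6 rad/s.
Step 2 — Component impedances:
  R: Z = R = 50 Ω
  C: Z = 1/(jωC) = -j/(ω·C) = 0 - j1.34e+05 Ω
Step 3 — Series combination: Z_total = R + C = 50 - j1.34e+05 Ω = 1.34e+05∠-90.0° Ω.
Step 4 — Source phasor: V = 11.6∠-135.4° V = -8.26 - j8.145 V.
Step 5 — Current: I = V / Z = 6.074e-05 - j6.164e-05 A = 8.654e-05∠-45.4° A.
Step 6 — Complex power: S = V·I* = 3.744e-07 - j0.001004 VA.
Step 7 — Real power: P = Re(S) = 3.744e-07 W.
Step 8 — Reactive power: Q = Im(S) = -0.001004 VAR.
Step 9 — Apparent power: |S| = 0.001004 VA.
Step 10 — Power factor: PF = P/|S| = 0.000373 (leading).

(a) P = 3.744e-07 W  (b) Q = -0.001004 VAR  (c) S = 0.001004 VA  (d) PF = 0.000373 (leading)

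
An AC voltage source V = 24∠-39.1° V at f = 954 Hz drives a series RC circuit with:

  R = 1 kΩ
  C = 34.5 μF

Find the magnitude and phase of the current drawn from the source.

Step 1 — Angular frequency: ω = 2π·f = 2π·954 = 5994 rad/s.
Step 2 — Component impedances:
  R: Z = R = 1000 Ω
  C: Z = 1/(jωC) = -j/(ω·C) = 0 - j4.836 Ω
Step 3 — Series combination: Z_total = R + C = 1000 - j4.836 Ω = 1000∠-0.3° Ω.
Step 4 — Source phasor: V = 24∠-39.1° V = 18.63 - j15.14 V.
Step 5 — Ohm's law: I = V / Z_total = (18.63 - j15.14) / (1000 - j4.836) = 0.0187 - j0.01505 A.
Step 6 — Convert to polar: |I| = 0.024 A, ∠I = -38.8°.

I = 0.024∠-38.8° A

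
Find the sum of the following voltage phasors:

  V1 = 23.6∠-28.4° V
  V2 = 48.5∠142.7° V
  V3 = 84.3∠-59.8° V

Step 1 — Convert each phasor to rectangular form:
  V1 = 23.6·(cos(-28.4°) + j·sin(-28.4°)) = 20.76 - j11.22 V
  V2 = 48.5·(cos(142.7°) + j·sin(142.7°)) = -38.58 + j29.39 V
  V3 = 84.3·(cos(-59.8°) + j·sin(-59.8°)) = 42.4 - j72.86 V
Step 2 — Sum components: V_total = 24.58 - j54.69 V.
Step 3 — Convert to polar: |V_total| = 59.96 V, ∠V_total = -65.8°.

V_total = 59.96∠-65.8° V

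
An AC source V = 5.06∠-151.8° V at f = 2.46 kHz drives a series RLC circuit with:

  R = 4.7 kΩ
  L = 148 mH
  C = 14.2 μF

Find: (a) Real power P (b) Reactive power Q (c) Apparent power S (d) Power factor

Step 1 — Angular frequency: ω = 2π·f = 2π·2460 = 1.546e+04 rad/s.
Step 2 — Component impedances:
  R: Z = R = 4700 Ω
  L: Z = jωL = j·1.546e+04·0.148 = 0 + j2288 Ω
  C: Z = 1/(jωC) = -j/(ω·C) = 0 - j4.556 Ω
Step 3 — Series combination: Z_total = R + L + C = 4700 + j2283 Ω = 5225∠25.9° Ω.
Step 4 — Source phasor: V = 5.06∠-151.8° V = -4.459 - j2.391 V.
Step 5 — Current: I = V / Z = -0.0009676 - j3.873e-05 A = 0.0009684∠-177.7° A.
Step 6 — Complex power: S = V·I* = 0.004408 + j0.002141 VA.
Step 7 — Real power: P = Re(S) = 0.004408 W.
Step 8 — Reactive power: Q = Im(S) = 0.002141 VAR.
Step 9 — Apparent power: |S| = 0.0049 VA.
Step 10 — Power factor: PF = P/|S| = 0.8995 (lagging).

(a) P = 0.004408 W  (b) Q = 0.002141 VAR  (c) S = 0.0049 VA  (d) PF = 0.8995 (lagging)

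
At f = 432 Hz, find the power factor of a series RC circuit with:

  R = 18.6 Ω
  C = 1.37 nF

Step 1 — Angular frequency: ω = 2π·f = 2π·432 = 2714 rad/s.
Step 2 — Component impedances:
  R: Z = R = 18.6 Ω
  C: Z = 1/(jωC) = -j/(ω·C) = 0 - j2.689e+05 Ω
Step 3 — Series combination: Z_total = R + C = 18.6 - j2.689e+05 Ω = 2.689e+05∠-90.0° Ω.
Step 4 — Power factor: PF = cos(φ) = Re(Z)/|Z| = 18.6/2.689e+05 = 6.917e-05.
Step 5 — Type: Im(Z) = -2.689e+05 ⇒ leading (phase φ = -90.0°).

PF = 6.917e-05 (leading, φ = -90.0°)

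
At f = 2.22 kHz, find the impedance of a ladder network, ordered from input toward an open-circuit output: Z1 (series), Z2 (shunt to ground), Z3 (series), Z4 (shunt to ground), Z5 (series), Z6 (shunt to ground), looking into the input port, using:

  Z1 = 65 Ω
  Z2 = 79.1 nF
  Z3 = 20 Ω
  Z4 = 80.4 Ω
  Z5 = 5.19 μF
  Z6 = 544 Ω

Step 1 — Angular frequency: ω = 2π·f = 2π·2220 = 1.395e+04 rad/s.
Step 2 — Component impedances:
  Z1: Z = R = 65 Ω
  Z2: Z = 1/(jωC) = -j/(ω·C) = 0 - j906.3 Ω
  Z3: Z = R = 20 Ω
  Z4: Z = R = 80.4 Ω
  Z5: Z = 1/(jωC) = -j/(ω·C) = 0 - j13.81 Ω
  Z6: Z = R = 544 Ω
Step 3 — Ladder network (open output): work backward from the far end, alternating series and parallel combinations. Z_in = 154.1 - j9.082 Ω = 154.4∠-3.4° Ω.

Z = 154.1 - j9.082 Ω = 154.4∠-3.4° Ω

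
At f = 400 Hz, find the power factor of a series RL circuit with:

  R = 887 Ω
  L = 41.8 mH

Step 1 — Angular frequency: ω = 2π·f = 2π·400 = 2513 rad/s.
Step 2 — Component impedances:
  R: Z = R = 887 Ω
  L: Z = jωL = j·2513·0.0418 = 0 + j105.1 Ω
Step 3 — Series combination: Z_total = R + L = 887 + j105.1 Ω = 893.2∠6.8° Ω.
Step 4 — Power factor: PF = cos(φ) = Re(Z)/|Z| = 887/893.2 = 0.9931.
Step 5 — Type: Im(Z) = 105.1 ⇒ lagging (phase φ = 6.8°).

PF = 0.9931 (lagging, φ = 6.8°)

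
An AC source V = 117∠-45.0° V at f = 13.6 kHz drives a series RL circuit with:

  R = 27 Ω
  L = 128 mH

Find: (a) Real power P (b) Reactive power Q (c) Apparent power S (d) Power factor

Step 1 — Angular frequency: ω = 2π·f = 2π·1.36e+04 = 8.545e+04 rad/s.
Step 2 — Component impedances:
  R: Z = R = 27 Ω
  L: Z = jωL = j·8.545e+04·0.128 = 0 + j1.094e+04 Ω
Step 3 — Series combination: Z_total = R + L = 27 + j1.094e+04 Ω = 1.094e+04∠89.9° Ω.
Step 4 — Source phasor: V = 117∠-45.0° V = 82.73 - j82.73 V.
Step 5 — Current: I = V / Z = -0.007545 - j0.007582 A = 0.0107∠-134.9° A.
Step 6 — Complex power: S = V·I* = 0.003089 + j1.252 VA.
Step 7 — Real power: P = Re(S) = 0.003089 W.
Step 8 — Reactive power: Q = Im(S) = 1.252 VAR.
Step 9 — Apparent power: |S| = 1.252 VA.
Step 10 — Power factor: PF = P/|S| = 0.002469 (lagging).

(a) P = 0.003089 W  (b) Q = 1.252 VAR  (c) S = 1.252 VA  (d) PF = 0.002469 (lagging)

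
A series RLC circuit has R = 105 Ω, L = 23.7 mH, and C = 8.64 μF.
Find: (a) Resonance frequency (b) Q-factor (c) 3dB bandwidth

Step 1 — Resonance condition Im(Z)=0 gives ω₀ = 1/√(LC).
Step 2 — ω₀ = 1/√(0.0237·8.64e-06) = 2210 rad/s.
Step 3 — f₀ = ω₀/(2π) = 351.7 Hz.
Step 4 — Series Q: Q = ω₀L/R = 2210·0.0237/105 = 0.4988.
Step 5 — 3dB bandwidth: Δω = ω₀/Q = 4430 rad/s; BW = Δω/(2π) = 705.1 Hz.

(a) f₀ = 351.7 Hz  (b) Q = 0.4988  (c) BW = 705.1 Hz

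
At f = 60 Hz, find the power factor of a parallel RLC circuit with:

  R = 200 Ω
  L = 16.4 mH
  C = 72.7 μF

Step 1 — Angular frequency: ω = 2π·f = 2π·60 = 377 rad/s.
Step 2 — Component impedances:
  R: Z = R = 200 Ω
  L: Z = jωL = j·377·0.0164 = 0 + j6.183 Ω
  C: Z = 1/(jωC) = -j/(ω·C) = 0 - j36.49 Ω
Step 3 — Parallel combination: 1/Z_total = 1/R + 1/L + 1/C; Z_total = 0.2767 + j7.434 Ω = 7.439∠87.9° Ω.
Step 4 — Power factor: PF = cos(φ) = Re(Z)/|Z| = 0.276686/7.43889 = 0.03719.
Step 5 — Type: Im(Z) = 7.434 ⇒ lagging (phase φ = 87.9°).

PF = 0.03719 (lagging, φ = 87.9°)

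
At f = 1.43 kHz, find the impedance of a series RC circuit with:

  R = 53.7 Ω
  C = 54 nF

Step 1 — Angular frequency: ω = 2π·f = 2π·1430 = 8985 rad/s.
Step 2 — Component impedances:
  R: Z = R = 53.7 Ω
  C: Z = 1/(jωC) = -j/(ω·C) = 0 - j2061 Ω
Step 3 — Series combination: Z_total = R + C = 53.7 - j2061 Ω = 2062∠-88.5° Ω.

Z = 53.7 - j2061 Ω = 2062∠-88.5° Ω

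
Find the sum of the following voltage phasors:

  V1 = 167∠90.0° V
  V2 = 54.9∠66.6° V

Step 1 — Convert each phasor to rectangular form:
  V1 = 167·(cos(90.0°) + j·sin(90.0°)) = 0 + j167 V
  V2 = 54.9·(cos(66.6°) + j·sin(66.6°)) = 21.8 + j50.38 V
Step 2 — Sum components: V_total = 21.8 + j217.4 V.
Step 3 — Convert to polar: |V_total| = 218.5 V, ∠V_total = 84.3°.

V_total = 218.5∠84.3° V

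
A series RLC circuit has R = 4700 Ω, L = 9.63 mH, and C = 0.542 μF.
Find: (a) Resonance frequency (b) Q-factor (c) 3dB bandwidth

Step 1 — Resonance: ω₀ = 1/√(LC) = 1/√(0.00963·5.42e-07) = 1.384e+04 rad/s.
Step 2 — f₀ = ω₀/(2π) = 2203 Hz.
Step 3 — Series Q: Q = ω₀L/R = 1.384e+04·0.00963/4700 = 0.02836.
Step 4 — Bandwidth: Δω = ω₀/Q = 4.881e+05 rad/s; BW = Δω/(2π) = 7.768e+04 Hz.

(a) f₀ = 2203 Hz  (b) Q = 0.02836  (c) BW = 7.768e+04 Hz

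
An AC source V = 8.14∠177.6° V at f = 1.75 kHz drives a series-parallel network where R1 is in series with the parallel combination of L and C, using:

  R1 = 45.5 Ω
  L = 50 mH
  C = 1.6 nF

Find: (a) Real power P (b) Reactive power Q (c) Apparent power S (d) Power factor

Step 1 — Angular frequency: ω = 2π·f = 2π·1750 = 1.1e+04 rad/s.
Step 2 — Component impedances:
  R1: Z = R = 45.5 Ω
  L: Z = jωL = j·1.1e+04·0.05 = 0 + j549.8 Ω
  C: Z = 1/(jωC) = -j/(ω·C) = 0 - j5.684e+04 Ω
Step 3 — Parallel branch: L || C = 1/(1/L + 1/C) = 0 + j555.1 Ω.
Step 4 — Series with R1: Z_total = R1 + (L || C) = 45.5 + j555.1 Ω = 557∠85.3° Ω.
Step 5 — Source phasor: V = 8.14∠177.6° V = -8.133 + j0.3409 V.
Step 6 — Current: I = V / Z = -0.0005828 + j0.0146 A = 0.01461∠92.3° A.
Step 7 — Complex power: S = V·I* = 0.009717 + j0.1186 VA.
Step 8 — Real power: P = Re(S) = 0.009717 W.
Step 9 — Reactive power: Q = Im(S) = 0.1186 VAR.
Step 10 — Apparent power: |S| = 0.119 VA.
Step 11 — Power factor: PF = P/|S| = 0.08169 (lagging).

(a) P = 0.009717 W  (b) Q = 0.1186 VAR  (c) S = 0.119 VA  (d) PF = 0.08169 (lagging)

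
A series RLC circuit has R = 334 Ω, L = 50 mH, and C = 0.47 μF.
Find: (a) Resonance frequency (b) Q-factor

Step 1 — Resonance condition Im(Z)=0 gives ω₀ = 1/√(LC).
Step 2 — ω₀ = 1/√(0.05·4.7e-07) = 6523 rad/s.
Step 3 — f₀ = ω₀/(2π) = 1038 Hz.
Step 4 — Series Q: Q = ω₀L/R = 6523·0.05/334 = 0.9765.

(a) f₀ = 1038 Hz  (b) Q = 0.9765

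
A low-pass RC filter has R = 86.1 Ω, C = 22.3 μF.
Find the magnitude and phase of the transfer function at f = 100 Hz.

Step 1 — Angular frequency: ω = 2π·100 = 628.3 rad/s.
Step 2 — Transfer function: H(jω) = 1/(1 + jωRC).
Step 3 — Denominator: 1 + jωRC = 1 + j·628.3·86.1·2.23e-05 = 1 + j1.206.
Step 4 — H = 0.4073 - j0.4913.
Step 5 — Magnitude: |H| = 0.6382 (-3.9 dB); phase: φ = -50.3°.

|H| = 0.6382 (-3.9 dB), φ = -50.3°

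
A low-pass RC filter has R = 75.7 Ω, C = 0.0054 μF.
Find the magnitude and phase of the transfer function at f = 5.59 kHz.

Step 1 — Angular frequency: ω = 2π·5590 = 3.512e+04 rad/s.
Step 2 — Transfer function: H(jω) = 1/(1 + jωRC).
Step 3 — Denominator: 1 + jωRC = 1 + j·3.512e+04·75.7·5.4e-09 = 1 + j0.01436.
Step 4 — H = 0.9998 - j0.01435.
Step 5 — Magnitude: |H| = 0.9999 (-0.0 dB); phase: φ = -0.8°.

|H| = 0.9999 (-0.0 dB), φ = -0.8°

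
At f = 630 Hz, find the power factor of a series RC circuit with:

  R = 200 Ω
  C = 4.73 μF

Step 1 — Angular frequency: ω = 2π·f = 2π·630 = 3958 rad/s.
Step 2 — Component impedances:
  R: Z = R = 200 Ω
  C: Z = 1/(jωC) = -j/(ω·C) = 0 - j53.41 Ω
Step 3 — Series combination: Z_total = R + C = 200 - j53.41 Ω = 207∠-15.0° Ω.
Step 4 — Power factor: PF = cos(φ) = Re(Z)/|Z| = 200/207.01 = 0.9661.
Step 5 — Type: Im(Z) = -53.41 ⇒ leading (phase φ = -15.0°).

PF = 0.9661 (leading, φ = -15.0°)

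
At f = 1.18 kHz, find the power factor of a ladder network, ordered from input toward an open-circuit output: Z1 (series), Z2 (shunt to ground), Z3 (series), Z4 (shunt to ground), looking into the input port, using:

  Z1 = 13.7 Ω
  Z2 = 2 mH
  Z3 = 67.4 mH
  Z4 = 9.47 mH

Step 1 — Angular frequency: ω = 2π·f = 2π·1180 = 7414 rad/s.
Step 2 — Component impedances:
  Z1: Z = R = 13.7 Ω
  Z2: Z = jωL = j·7414·0.002 = 0 + j14.83 Ω
  Z3: Z = jωL = j·7414·0.0674 = 0 + j499.7 Ω
  Z4: Z = jωL = j·7414·0.00947 = 0 + j70.21 Ω
Step 3 — Ladder network (open output): work backward from the far end, alternating series and parallel combinations. Z_in = 13.7 + j14.45 Ω = 19.91∠46.5° Ω.
Step 4 — Power factor: PF = cos(φ) = Re(Z)/|Z| = 13.7/19.914 = 0.688.
Step 5 — Type: Im(Z) = 14.45 ⇒ lagging (phase φ = 46.5°).

PF = 0.688 (lagging, φ = 46.5°)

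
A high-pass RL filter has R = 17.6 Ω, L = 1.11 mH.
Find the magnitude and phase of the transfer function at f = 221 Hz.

Step 1 — Angular frequency: ω = 2π·221 = 1389 rad/s.
Step 2 — Transfer function: H(jω) = jωL/(R + jωL).
Step 3 — Numerator jωL = j·1.541; denominator R + jωL = 17.6 + j1.541.
Step 4 — H = 0.007611 + j0.08691.
Step 5 — Magnitude: |H| = 0.08724 (-21.2 dB); phase: φ = 85.0°.

|H| = 0.08724 (-21.2 dB), φ = 85.0°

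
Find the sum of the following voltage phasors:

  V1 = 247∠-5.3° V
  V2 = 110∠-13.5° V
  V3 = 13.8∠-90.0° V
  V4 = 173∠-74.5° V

Step 1 — Convert each phasor to rectangular form:
  V1 = 247·(cos(-5.3°) + j·sin(-5.3°)) = 245.9 - j22.82 V
  V2 = 110·(cos(-13.5°) + j·sin(-13.5°)) = 107 - j25.68 V
  V3 = 13.8·(cos(-90.0°) + j·sin(-90.0°)) = 0 - j13.8 V
  V4 = 173·(cos(-74.5°) + j·sin(-74.5°)) = 46.23 - j166.7 V
Step 2 — Sum components: V_total = 399.1 - j229 V.
Step 3 — Convert to polar: |V_total| = 460.2 V, ∠V_total = -29.8°.

V_total = 460.2∠-29.8° V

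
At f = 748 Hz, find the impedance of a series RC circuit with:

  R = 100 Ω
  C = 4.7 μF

Step 1 — Angular frequency: ω = 2π·f = 2π·748 = 4700 rad/s.
Step 2 — Component impedances:
  R: Z = R = 100 Ω
  C: Z = 1/(jωC) = -j/(ω·C) = 0 - j45.27 Ω
Step 3 — Series combination: Z_total = R + C = 100 - j45.27 Ω = 109.8∠-24.4° Ω.

Z = 100 - j45.27 Ω = 109.8∠-24.4° Ω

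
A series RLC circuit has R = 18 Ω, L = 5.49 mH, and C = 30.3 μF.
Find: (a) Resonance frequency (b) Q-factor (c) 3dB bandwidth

Step 1 — Resonance condition Im(Z)=0 gives ω₀ = 1/√(LC).
Step 2 — ω₀ = 1/√(0.00549·3.03e-05) = 2452 rad/s.
Step 3 — f₀ = ω₀/(2π) = 390.2 Hz.
Step 4 — Series Q: Q = ω₀L/R = 2452·0.00549/18 = 0.7478.
Step 5 — 3dB bandwidth: Δω = ω₀/Q = 3279 rad/s; BW = Δω/(2π) = 521.8 Hz.

(a) f₀ = 390.2 Hz  (b) Q = 0.7478  (c) BW = 521.8 Hz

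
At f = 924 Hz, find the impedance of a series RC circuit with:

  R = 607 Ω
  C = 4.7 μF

Step 1 — Angular frequency: ω = 2π·f = 2π·924 = 5806 rad/s.
Step 2 — Component impedances:
  R: Z = R = 607 Ω
  C: Z = 1/(jωC) = -j/(ω·C) = 0 - j36.65 Ω
Step 3 — Series combination: Z_total = R + C = 607 - j36.65 Ω = 608.1∠-3.5° Ω.

Z = 607 - j36.65 Ω = 608.1∠-3.5° Ω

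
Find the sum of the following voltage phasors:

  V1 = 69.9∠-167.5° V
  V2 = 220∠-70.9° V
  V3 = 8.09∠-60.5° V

Step 1 — Convert each phasor to rectangular form:
  V1 = 69.9·(cos(-167.5°) + j·sin(-167.5°)) = -68.24 - j15.13 V
  V2 = 220·(cos(-70.9°) + j·sin(-70.9°)) = 71.99 - j207.9 V
  V3 = 8.09·(cos(-60.5°) + j·sin(-60.5°)) = 3.984 - j7.041 V
Step 2 — Sum components: V_total = 7.729 - j230.1 V.
Step 3 — Convert to polar: |V_total| = 230.2 V, ∠V_total = -88.1°.

V_total = 230.2∠-88.1° V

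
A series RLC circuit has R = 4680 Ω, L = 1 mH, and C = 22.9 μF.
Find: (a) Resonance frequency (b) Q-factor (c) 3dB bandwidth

Step 1 — Resonance: ω₀ = 1/√(LC) = 1/√(0.001·2.29e-05) = 6608 rad/s.
Step 2 — f₀ = ω₀/(2π) = 1052 Hz.
Step 3 — Series Q: Q = ω₀L/R = 6608·0.001/4680 = 0.001412.
Step 4 — Bandwidth: Δω = ω₀/Q = 4.68e+06 rad/s; BW = Δω/(2π) = 7.448e+05 Hz.

(a) f₀ = 1052 Hz  (b) Q = 0.001412  (c) BW = 7.448e+05 Hz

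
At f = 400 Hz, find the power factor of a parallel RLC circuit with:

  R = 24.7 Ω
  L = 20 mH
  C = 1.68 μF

Step 1 — Angular frequency: ω = 2π·f = 2π·400 = 2513 rad/s.
Step 2 — Component impedances:
  R: Z = R = 24.7 Ω
  L: Z = jωL = j·2513·0.02 = 0 + j50.27 Ω
  C: Z = 1/(jωC) = -j/(ω·C) = 0 - j236.8 Ω
Step 3 — Parallel combination: 1/Z_total = 1/R + 1/L + 1/C; Z_total = 21.48 + j8.315 Ω = 23.03∠21.2° Ω.
Step 4 — Power factor: PF = cos(φ) = Re(Z)/|Z| = 21.481/23.034 = 0.9326.
Step 5 — Type: Im(Z) = 8.315 ⇒ lagging (phase φ = 21.2°).

PF = 0.9326 (lagging, φ = 21.2°)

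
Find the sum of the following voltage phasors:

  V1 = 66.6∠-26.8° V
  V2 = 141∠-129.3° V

Step 1 — Convert each phasor to rectangular form:
  V1 = 66.6·(cos(-26.8°) + j·sin(-26.8°)) = 59.45 - j30.03 V
  V2 = 141·(cos(-129.3°) + j·sin(-129.3°)) = -89.31 - j109.1 V
Step 2 — Sum components: V_total = -29.86 - j139.1 V.
Step 3 — Convert to polar: |V_total| = 142.3 V, ∠V_total = -102.1°.

V_total = 142.3∠-102.1° V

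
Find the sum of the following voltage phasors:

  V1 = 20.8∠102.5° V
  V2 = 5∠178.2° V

Step 1 — Convert each phasor to rectangular form:
  V1 = 20.8·(cos(102.5°) + j·sin(102.5°)) = -4.502 + j20.31 V
  V2 = 5·(cos(178.2°) + j·sin(178.2°)) = -4.998 + j0.1571 V
Step 2 — Sum components: V_total = -9.499 + j20.46 V.
Step 3 — Convert to polar: |V_total| = 22.56 V, ∠V_total = 114.9°.

V_total = 22.56∠114.9° V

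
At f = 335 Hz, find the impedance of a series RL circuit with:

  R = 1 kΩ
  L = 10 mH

Step 1 — Angular frequency: ω = 2π·f = 2π·335 = 2105 rad/s.
Step 2 — Component impedances:
  R: Z = R = 1000 Ω
  L: Z = jωL = j·2105·0.01 = 0 + j21.05 Ω
Step 3 — Series combination: Z_total = R + L = 1000 + j21.05 Ω = 1000∠1.2° Ω.

Z = 1000 + j21.05 Ω = 1000∠1.2° Ω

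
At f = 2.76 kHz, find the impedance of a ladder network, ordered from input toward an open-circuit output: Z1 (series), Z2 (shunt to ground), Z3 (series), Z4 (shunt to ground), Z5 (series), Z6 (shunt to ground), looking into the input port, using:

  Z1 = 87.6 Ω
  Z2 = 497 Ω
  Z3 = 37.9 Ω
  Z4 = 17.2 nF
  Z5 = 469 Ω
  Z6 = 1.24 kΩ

Step 1 — Angular frequency: ω = 2π·f = 2π·2760 = 1.734e+04 rad/s.
Step 2 — Component impedances:
  Z1: Z = R = 87.6 Ω
  Z2: Z = R = 497 Ω
  Z3: Z = R = 37.9 Ω
  Z4: Z = 1/(jωC) = -j/(ω·C) = 0 - j3353 Ω
  Z5: Z = R = 469 Ω
  Z6: Z = R = 1240 Ω
Step 3 — Ladder network (open output): work backward from the far end, alternating series and parallel combinations. Z_in = 469.4 - j42.12 Ω = 471.3∠-5.1° Ω.

Z = 469.4 - j42.12 Ω = 471.3∠-5.1° Ω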